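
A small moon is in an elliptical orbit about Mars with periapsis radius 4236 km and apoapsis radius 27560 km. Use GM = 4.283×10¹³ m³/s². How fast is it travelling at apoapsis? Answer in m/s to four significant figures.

Semi-major axis a = (r_p + r_a)/2 = 15898 km = 1.590×10⁷ m.
Vis-viva: v² = μ(2/r − 1/a) = 4.283×10¹³ × (7.257×10⁻⁸ − 6.290×10⁻⁸) = 4.141×10⁵ m²/s².
v = 643.5 m/s.

v ≈ 643.5 m/s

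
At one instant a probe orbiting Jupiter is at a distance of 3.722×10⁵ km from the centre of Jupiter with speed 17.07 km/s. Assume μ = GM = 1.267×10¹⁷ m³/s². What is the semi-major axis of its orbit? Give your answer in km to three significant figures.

a ≈ 3.25×10⁵ km

r = 3.722×10⁸ m.
Specific orbital energy ε = v²/2 − μ/r = (17070)²/2 − 1.267×10¹⁷/3.722×10⁸ = -1.947×10⁸ J/kg.
Since ε = −μ/(2a), a = −μ/(2ε) = 3.253×10⁸ m = 3.2535×10⁵ km.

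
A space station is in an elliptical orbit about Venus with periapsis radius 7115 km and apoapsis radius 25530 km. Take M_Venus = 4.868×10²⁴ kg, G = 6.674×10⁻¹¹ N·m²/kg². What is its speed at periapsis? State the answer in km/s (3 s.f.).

μ = GM = 6.674×10⁻¹¹ × 4.868×10²⁴ = 3.249×10¹⁴ m³/s².
Semi-major axis a = (r_p + r_a)/2 = 16322 km = 1.632×10⁷ m.
Vis-viva: v² = μ(2/r − 1/a) = 3.249×10¹⁴ × (2.811×10⁻⁷ − 6.127×10⁻⁸) = 7.142×10⁷ m²/s².
v = 8451 m/s = 8.451 km/s.

v ≈ 8.45 km/s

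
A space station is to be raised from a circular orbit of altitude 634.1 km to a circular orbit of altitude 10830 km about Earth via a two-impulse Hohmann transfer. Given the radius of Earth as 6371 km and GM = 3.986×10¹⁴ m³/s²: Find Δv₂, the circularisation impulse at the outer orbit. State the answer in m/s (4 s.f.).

Δv ≈ 1152 m/s

r₁ = 6371 + 634.1 = 7005.1 km = 7.0051×10⁶ m.
r₂ = 6371 + 10830 = 17201 km = 1.7201×10⁷ m.
Transfer ellipse a_t = (r₁ + r₂)/2 = 1.210×10⁷ m.
At r₁: circular v_c1 = √(μ/r₁) = 7543 m/s; transfer-perigee v_p = √[μ(2/r₁ − 1/a_t)] = 8993 m/s.
At r₂: circular v_c2 = √(μ/r₂) = 4814 m/s; transfer-apogee v_a = √[μ(2/r₂ − 1/a_t)] = 3662 m/s.
Δv₂ = v_c2 − v_a = 1152 m/s.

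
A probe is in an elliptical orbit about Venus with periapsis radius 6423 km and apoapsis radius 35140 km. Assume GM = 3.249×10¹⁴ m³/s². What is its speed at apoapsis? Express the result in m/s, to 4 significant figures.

v ≈ 1690 m/s

Semi-major axis a = (r_p + r_a)/2 = 20782 km = 2.078×10⁷ m.
Vis-viva: v² = μ(2/r − 1/a) = 3.249×10¹⁴ × (5.692×10⁻⁸ − 4.812×10⁻⁸) = 2.858×10⁶ m²/s².
v = 1690 m/s.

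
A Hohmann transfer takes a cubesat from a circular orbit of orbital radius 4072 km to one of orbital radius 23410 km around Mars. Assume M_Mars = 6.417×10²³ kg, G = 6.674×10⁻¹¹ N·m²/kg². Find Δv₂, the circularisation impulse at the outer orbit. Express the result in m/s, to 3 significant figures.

μ = GM = 6.674×10⁻¹¹ × 6.417×10²³ = 4.283×10¹³ m³/s².
r₁ = 4072 km = 4.072×10⁶ m.
r₂ = 23410 km = 2.341×10⁷ m.
Transfer ellipse a_t = (r₁ + r₂)/2 = 1.374×10⁷ m.
At r₁: circular v_c1 = √(μ/r₁) = 3243 m/s; transfer-periapsis v_p = √[μ(2/r₁ − 1/a_t)] = 4233 m/s.
At r₂: circular v_c2 = √(μ/r₂) = 1353 m/s; transfer-apoapsis v_a = √[μ(2/r₂ − 1/a_t)] = 736.3 m/s.
Δv₂ = v_c2 − v_a = 616.3 m/s.

Δv ≈ 616 m/s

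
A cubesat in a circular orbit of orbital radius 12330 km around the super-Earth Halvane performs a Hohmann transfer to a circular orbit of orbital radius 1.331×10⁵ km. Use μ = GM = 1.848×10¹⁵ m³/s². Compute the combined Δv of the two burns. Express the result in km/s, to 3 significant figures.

r₁ = 12330 km = 1.233×10⁷ m.
r₂ = 1.331×10⁵ km = 1.331×10⁸ m.
Transfer ellipse a_t = (r₁ + r₂)/2 = 7.272×10⁷ m.
At r₁: circular v_c1 = √(μ/r₁) = 12240 m/s; transfer-periapsis v_p = √[μ(2/r₁ − 1/a_t)] = 16560 m/s.
Δv₁ = v_p − v_c1 = 4321 m/s.
At r₂: circular v_c2 = √(μ/r₂) = 3726 m/s; transfer-apoapsis v_a = √[μ(2/r₂ − 1/a_t)] = 1534 m/s.
Δv₂ = v_c2 − v_a = 2192 m/s.
Total Δv = Δv₁ + Δv₂ = 6513 m/s = 6.513 km/s.

Δv_total ≈ 6.51 km/s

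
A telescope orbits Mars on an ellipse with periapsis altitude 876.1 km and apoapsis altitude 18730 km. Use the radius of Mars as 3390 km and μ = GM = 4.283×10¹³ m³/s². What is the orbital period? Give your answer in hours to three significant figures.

r_p = 3390 + 876.1 = 4266.1 km = 4.2661×10⁶ m.
r_a = 3390 + 18730 = 22120 km = 2.2120×10⁷ m.
Semi-major axis a = (r_p + r_a)/2 = (4266.1 + 22120)/2 = 13193 km = 1.319×10⁷ m.
By Kepler's third law T = 2π√(a³/μ) = 2π × 7.322×10³ = 4.601×10⁴ s.
= 12.78 hours.

T ≈ 12.8 hours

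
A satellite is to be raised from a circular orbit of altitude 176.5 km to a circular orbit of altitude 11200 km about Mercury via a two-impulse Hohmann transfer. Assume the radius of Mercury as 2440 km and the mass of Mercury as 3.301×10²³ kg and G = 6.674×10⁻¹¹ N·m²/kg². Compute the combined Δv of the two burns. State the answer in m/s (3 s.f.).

μ = GM = 6.674×10⁻¹¹ × 3.301×10²³ = 2.203×10¹³ m³/s².
r₁ = 2440 + 176.5 = 2616.5 km = 2.6165×10⁶ m.
r₂ = 2440 + 11200 = 13640 km = 1.3640×10⁷ m.
Transfer ellipse a_t = (r₁ + r₂)/2 = 8.128×10⁶ m.
At r₁: circular v_c1 = √(μ/r₁) = 2902 m/s; transfer-periherm v_p = √[μ(2/r₁ − 1/a_t)] = 3759 m/s.
Δv₁ = v_p − v_c1 = 857.2 m/s.
At r₂: circular v_c2 = √(μ/r₂) = 1271 m/s; transfer-apoherm v_a = √[μ(2/r₂ − 1/a_t)] = 721.1 m/s.
Δv₂ = v_c2 − v_a = 549.8 m/s.
Total Δv = Δv₁ + Δv₂ = 1407 m/s.

Δv_total ≈ 1410 m/s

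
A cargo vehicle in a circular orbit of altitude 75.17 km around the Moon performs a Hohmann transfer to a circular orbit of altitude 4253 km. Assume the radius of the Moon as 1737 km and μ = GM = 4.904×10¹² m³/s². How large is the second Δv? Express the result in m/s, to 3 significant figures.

Δv ≈ 288 m/s

r₁ = 1737 + 75.17 = 1812.2 km = 1.8122×10⁶ m.
r₂ = 1737 + 4253 = 5990.0 km = 5.9900×10⁶ m.
Transfer ellipse a_t = (r₁ + r₂)/2 = 3.901×10⁶ m.
At r₁: circular v_c1 = √(μ/r₁) = 1645 m/s; transfer-perilune v_p = √[μ(2/r₁ − 1/a_t)] = 2038 m/s.
At r₂: circular v_c2 = √(μ/r₂) = 904.8 m/s; transfer-apolune v_a = √[μ(2/r₂ − 1/a_t)] = 616.7 m/s.
Δv₂ = v_c2 − v_a = 288.1 m/s.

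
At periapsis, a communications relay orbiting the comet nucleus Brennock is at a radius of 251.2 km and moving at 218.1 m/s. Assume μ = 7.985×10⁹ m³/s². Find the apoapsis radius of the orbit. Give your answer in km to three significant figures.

apoapsis radius ≈ 746 km

r_p = 2.512×10⁵ m.
Specific energy ε = v²/2 − μ/r = -8.004×10³ J/kg, so a = −μ/(2ε) = 4.988×10⁵ m.
The apsides satisfy r_p + r_a = 2a, so the apoapsis radius is 2a − r_p = 7.465×10⁵ m = 746.47 km.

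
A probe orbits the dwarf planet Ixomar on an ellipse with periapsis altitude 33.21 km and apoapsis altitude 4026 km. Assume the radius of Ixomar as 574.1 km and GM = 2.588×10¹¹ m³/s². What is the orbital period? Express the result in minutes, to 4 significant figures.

T ≈ 864.8 minutes

r_p = 574.1 + 33.21 = 607.31 km = 6.0731×10⁵ m.
r_a = 574.1 + 4026 = 4600.1 km = 4.6001×10⁶ m.
Semi-major axis a = (r_p + r_a)/2 = (607.31 + 4600.1)/2 = 2603.7 km = 2.604×10⁶ m.
By Kepler's third law T = 2π√(a³/μ) = 2π × 8.259×10³ = 5.189×10⁴ s.
= 864.8 minutes.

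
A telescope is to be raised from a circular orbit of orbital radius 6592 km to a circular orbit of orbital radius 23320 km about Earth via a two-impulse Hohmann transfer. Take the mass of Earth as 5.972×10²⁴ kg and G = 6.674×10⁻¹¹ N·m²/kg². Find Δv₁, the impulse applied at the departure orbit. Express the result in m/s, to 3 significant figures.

μ = GM = 6.674×10⁻¹¹ × 5.972×10²⁴ = 3.986×10¹⁴ m³/s².
r₁ = 6592 km = 6.592×10⁶ m.
r₂ = 23320 km = 2.332×10⁷ m.
Transfer ellipse a_t = (r₁ + r₂)/2 = 1.496×10⁷ m.
At r₁: circular v_c1 = √(μ/r₁) = 7776 m/s; transfer-perigee v_p = √[μ(2/r₁ − 1/a_t)] = 9710 m/s.
Δv₁ = v_p − v_c1 = 1934 m/s.

Δv ≈ 1930 m/s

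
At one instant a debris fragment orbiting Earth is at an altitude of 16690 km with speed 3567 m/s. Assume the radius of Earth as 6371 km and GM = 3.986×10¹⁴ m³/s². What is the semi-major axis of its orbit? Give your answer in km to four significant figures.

a ≈ 18250 km

r = 6371 + 16690 = 23061 km = 2.306×10⁷ m.
Vis-viva rearranged: 1/a = 2/r − v²/μ = 8.673×10⁻⁸ − 3.192×10⁻⁸ = 5.481×10⁻⁸ m⁻¹.
a = 1.825×10⁷ m = 18246 km.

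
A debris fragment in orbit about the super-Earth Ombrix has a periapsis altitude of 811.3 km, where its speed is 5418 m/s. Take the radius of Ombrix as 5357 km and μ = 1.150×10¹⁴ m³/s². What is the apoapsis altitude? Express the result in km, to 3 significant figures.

apoapsis altitude ≈ 17500 km

r_p = 5357 + 811.3 = 6168.3 km = 6.168×10⁶ m.
Specific energy ε = v²/2 − μ/r = -3.966×10⁶ J/kg, so a = −μ/(2ε) = 1.450×10⁷ m.
The apsides satisfy r_p + r_a = 2a, so the apoapsis radius is 2a − r_p = 2.283×10⁷ m = 22826 km.
Apoapsis altitude = 22826 − 5357 = 17469 km.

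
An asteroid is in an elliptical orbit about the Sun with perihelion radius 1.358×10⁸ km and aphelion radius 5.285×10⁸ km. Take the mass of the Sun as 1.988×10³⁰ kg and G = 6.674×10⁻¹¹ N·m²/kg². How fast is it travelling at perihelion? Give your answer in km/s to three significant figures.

μ = GM = 6.674×10⁻¹¹ × 1.988×10³⁰ = 1.327×10²⁰ m³/s².
Semi-major axis a = (r_p + r_a)/2 = 3.3215×10⁸ km = 3.322×10¹¹ m.
Vis-viva: v² = μ(2/r − 1/a) = 1.327×10²⁰ × (1.473×10⁻¹¹ − 3.011×10⁻¹²) = 1.555×10⁹ m²/s².
v = 39430 m/s = 39.43 km/s.

v ≈ 39.4 km/s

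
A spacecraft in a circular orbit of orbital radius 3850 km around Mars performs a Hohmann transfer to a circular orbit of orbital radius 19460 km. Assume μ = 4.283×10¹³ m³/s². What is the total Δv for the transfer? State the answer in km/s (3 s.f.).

r₁ = 3850 km = 3.850×10⁶ m.
r₂ = 19460 km = 1.946×10⁷ m.
Transfer ellipse a_t = (r₁ + r₂)/2 = 1.166×10⁷ m.
At r₁: circular v_c1 = √(μ/r₁) = 3335 m/s; transfer-periapsis v_p = √[μ(2/r₁ − 1/a_t)] = 4310 m/s.
Δv₁ = v_p − v_c1 = 974.5 m/s.
At r₂: circular v_c2 = √(μ/r₂) = 1484 m/s; transfer-apoapsis v_a = √[μ(2/r₂ − 1/a_t)] = 852.7 m/s.
Δv₂ = v_c2 − v_a = 630.9 m/s.
Total Δv = Δv₁ + Δv₂ = 1605 m/s = 1.605 km/s.

Δv_total ≈ 1.61 km/s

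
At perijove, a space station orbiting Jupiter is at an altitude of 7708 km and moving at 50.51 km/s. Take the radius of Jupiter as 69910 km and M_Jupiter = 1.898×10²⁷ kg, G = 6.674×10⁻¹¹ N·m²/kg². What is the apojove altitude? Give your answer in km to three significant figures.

apojove altitude ≈ 2.08×10⁵ km

μ = GM = 6.674×10⁻¹¹ × 1.898×10²⁷ = 1.267×10¹⁷ m³/s².
r_p = 69910 + 7708 = 77618 km = 7.762×10⁷ m.
Specific energy ε = v²/2 − μ/r = -3.564×10⁸ J/kg, so a = −μ/(2ε) = 1.777×10⁸ m.
The apsides satisfy r_p + r_a = 2a, so the apojove radius is 2a − r_p = 2.778×10⁸ m = 2.7784×10⁵ km.
Apojove altitude = 2.7784×10⁵ − 69910 = 2.0793×10⁵ km.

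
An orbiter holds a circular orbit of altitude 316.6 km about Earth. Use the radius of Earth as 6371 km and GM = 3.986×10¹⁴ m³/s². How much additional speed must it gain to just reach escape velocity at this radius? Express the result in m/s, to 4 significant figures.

Δv ≈ 3198 m/s

r = 6371 + 316.6 = 6687.6 km = 6.6876×10⁶ m.
Circular speed v_c = √(μ/r) = 7720 m/s.
Escape speed v_esc = √(2μ/r) = √2 × v_c = 10920 m/s.
Δv = v_esc − v_c = 3198 m/s.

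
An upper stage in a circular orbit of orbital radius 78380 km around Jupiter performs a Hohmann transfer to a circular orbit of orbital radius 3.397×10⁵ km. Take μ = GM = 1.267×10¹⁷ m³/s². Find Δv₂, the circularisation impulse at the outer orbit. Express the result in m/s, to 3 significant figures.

Δv ≈ 7490 m/s

r₁ = 78380 km = 7.838×10⁷ m.
r₂ = 3.397×10⁵ km = 3.397×10⁸ m.
Transfer ellipse a_t = (r₁ + r₂)/2 = 2.090×10⁸ m.
At r₁: circular v_c1 = √(μ/r₁) = 40210 m/s; transfer-perijove v_p = √[μ(2/r₁ − 1/a_t)] = 51250 m/s.
At r₂: circular v_c2 = √(μ/r₂) = 19310 m/s; transfer-apojove v_a = √[μ(2/r₂ − 1/a_t)] = 11830 m/s.
Δv₂ = v_c2 − v_a = 7487 m/s.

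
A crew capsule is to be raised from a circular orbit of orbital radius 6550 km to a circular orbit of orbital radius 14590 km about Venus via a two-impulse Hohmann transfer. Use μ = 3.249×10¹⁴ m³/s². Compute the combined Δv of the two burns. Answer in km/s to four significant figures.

Δv_total ≈ 2.236 km/s

r₁ = 6550 km = 6.550×10⁶ m.
r₂ = 14590 km = 1.459×10⁷ m.
Transfer ellipse a_t = (r₁ + r₂)/2 = 1.057×10⁷ m.
At r₁: circular v_c1 = √(μ/r₁) = 7043 m/s; transfer-periapsis v_p = √[μ(2/r₁ − 1/a_t)] = 8275 m/s.
Δv₁ = v_p − v_c1 = 1232 m/s.
At r₂: circular v_c2 = √(μ/r₂) = 4719 m/s; transfer-apoapsis v_a = √[μ(2/r₂ − 1/a_t)] = 3715 m/s.
Δv₂ = v_c2 − v_a = 1004 m/s.
Total Δv = Δv₁ + Δv₂ = 2236 m/s = 2.236 km/s.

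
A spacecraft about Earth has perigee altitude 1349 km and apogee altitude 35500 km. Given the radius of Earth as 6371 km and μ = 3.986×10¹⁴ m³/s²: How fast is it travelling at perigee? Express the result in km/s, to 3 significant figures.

v ≈ 9.34 km/s

r_p = 6371 + 1349 = 7720.0 km = 7.7200×10⁶ m.
r_a = 6371 + 35500 = 41871 km = 4.1871×10⁷ m.
Semi-major axis a = (r_p + r_a)/2 = 24796 km = 2.480×10⁷ m.
Vis-viva: v² = μ(2/r − 1/a) = 3.986×10¹⁴ × (2.591×10⁻⁷ − 4.033×10⁻⁸) = 8.719×10⁷ m²/s².
v = 9337 m/s = 9.337 km/s.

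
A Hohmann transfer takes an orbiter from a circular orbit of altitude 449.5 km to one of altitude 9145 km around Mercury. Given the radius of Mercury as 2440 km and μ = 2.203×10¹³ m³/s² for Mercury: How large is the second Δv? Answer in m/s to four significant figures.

Δv ≈ 507.7 m/s

r₁ = 2440 + 449.5 = 2889.5 km = 2.8895×10⁶ m.
r₂ = 2440 + 9145 = 11585 km = 1.1585×10⁷ m.
Transfer ellipse a_t = (r₁ + r₂)/2 = 7.237×10⁶ m.
At r₁: circular v_c1 = √(μ/r₁) = 2761 m/s; transfer-periherm v_p = √[μ(2/r₁ − 1/a_t)] = 3493 m/s.
At r₂: circular v_c2 = √(μ/r₂) = 1379 m/s; transfer-apoherm v_a = √[μ(2/r₂ − 1/a_t)] = 871.3 m/s.
Δv₂ = v_c2 − v_a = 507.7 m/s.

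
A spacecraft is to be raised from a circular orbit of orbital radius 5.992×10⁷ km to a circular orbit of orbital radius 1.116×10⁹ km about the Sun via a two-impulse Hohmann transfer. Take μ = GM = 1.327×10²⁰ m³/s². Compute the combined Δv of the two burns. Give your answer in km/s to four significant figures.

r₁ = 5.992×10⁷ km = 5.992×10¹⁰ m.
r₂ = 1.116×10⁹ km = 1.116×10¹² m.
Transfer ellipse a_t = (r₁ + r₂)/2 = 5.880×10¹¹ m.
At r₁: circular v_c1 = √(μ/r₁) = 47060 m/s; transfer-perihelion v_p = √[μ(2/r₁ − 1/a_t)] = 64830 m/s.
Δv₁ = v_p − v_c1 = 17770 m/s.
At r₂: circular v_c2 = √(μ/r₂) = 10900 m/s; transfer-aphelion v_a = √[μ(2/r₂ − 1/a_t)] = 3481 m/s.
Δv₂ = v_c2 − v_a = 7423 m/s.
Total Δv = Δv₁ + Δv₂ = 25200 m/s = 25.20 km/s.

Δv_total ≈ 25.20 km/s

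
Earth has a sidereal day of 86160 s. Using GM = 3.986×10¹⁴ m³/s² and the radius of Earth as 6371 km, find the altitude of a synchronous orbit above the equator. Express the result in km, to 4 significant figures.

h_sync ≈ 35790 km

A synchronous orbit has period T, so by Kepler's third law a = (μT²/4π²)^(1/3).
μT²/4π² = 3.986×10¹⁴ × (8.616×10⁴)² / 39.48 = 7.495×10²² m³.
a = 4.216×10⁷ m = 42163 km.
Altitude h = a − R = 42163 − 6371 = 35792 km.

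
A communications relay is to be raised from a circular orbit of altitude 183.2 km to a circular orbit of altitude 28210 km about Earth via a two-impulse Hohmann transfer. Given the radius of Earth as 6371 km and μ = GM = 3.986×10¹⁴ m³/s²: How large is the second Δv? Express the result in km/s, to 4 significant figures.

Δv ≈ 1.479 km/s

r₁ = 6371 + 183.2 = 6554.2 km = 6.5542×10⁶ m.
r₂ = 6371 + 28210 = 34581 km = 3.4581×10⁷ m.
Transfer ellipse a_t = (r₁ + r₂)/2 = 2.057×10⁷ m.
At r₁: circular v_c1 = √(μ/r₁) = 7798 m/s; transfer-perigee v_p = √[μ(2/r₁ − 1/a_t)] = 10110 m/s.
At r₂: circular v_c2 = √(μ/r₂) = 3395 m/s; transfer-apogee v_a = √[μ(2/r₂ − 1/a_t)] = 1917 m/s.
Δv₂ = v_c2 − v_a = 1479 m/s.
= 1.479 km/s.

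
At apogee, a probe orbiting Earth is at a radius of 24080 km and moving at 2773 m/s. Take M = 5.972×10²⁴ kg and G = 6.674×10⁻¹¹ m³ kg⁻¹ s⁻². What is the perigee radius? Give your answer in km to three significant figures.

μ = GM = 6.674×10⁻¹¹ × 5.972×10²⁴ = 3.986×10¹⁴ m³/s².
r_a = 2.408×10⁷ m.
Specific energy ε = v²/2 − μ/r = -1.271×10⁷ J/kg, so a = −μ/(2ε) = 1.568×10⁷ m.
The apsides satisfy r_p + r_a = 2a, so the perigee radius is 2a − r_a = 7.286×10⁶ m = 7285.8 km.

perigee radius ≈ 7290 km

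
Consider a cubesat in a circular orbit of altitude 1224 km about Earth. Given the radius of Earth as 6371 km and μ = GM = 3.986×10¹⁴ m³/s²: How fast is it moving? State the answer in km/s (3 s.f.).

v ≈ 7.24 km/s

r = 6371 + 1224 = 7595.0 km = 7.5950×10⁶ m.
For a circular orbit v = √(μ/r) = √(3.986×10¹⁴ / 7.595×10⁶) = √(5.248×10⁷) = 7244 m/s.
That is 7.244 km/s.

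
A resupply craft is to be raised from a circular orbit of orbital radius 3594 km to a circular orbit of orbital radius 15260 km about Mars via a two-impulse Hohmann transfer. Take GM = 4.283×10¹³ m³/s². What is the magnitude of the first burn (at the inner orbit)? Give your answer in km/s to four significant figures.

Δv ≈ 0.94 km/s

r₁ = 3594 km = 3.594×10⁶ m.
r₂ = 15260 km = 1.526×10⁷ m.
Transfer ellipse a_t = (r₁ + r₂)/2 = 9.427×10⁶ m.
At r₁: circular v_c1 = √(μ/r₁) = 3452 m/s; transfer-periapsis v_p = √[μ(2/r₁ − 1/a_t)] = 4392 m/s.
Δv₁ = v_p − v_c1 = 940.0 m/s.
= 0.94 km/s.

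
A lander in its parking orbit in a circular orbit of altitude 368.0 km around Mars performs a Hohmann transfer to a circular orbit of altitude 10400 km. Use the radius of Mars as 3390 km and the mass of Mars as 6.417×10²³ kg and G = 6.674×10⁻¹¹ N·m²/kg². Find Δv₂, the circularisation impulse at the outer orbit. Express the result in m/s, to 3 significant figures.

μ = GM = 6.674×10⁻¹¹ × 6.417×10²³ = 4.283×10¹³ m³/s².
r₁ = 3390 + 368.0 = 3758.0 km = 3.7580×10⁶ m.
r₂ = 3390 + 10400 = 13790 km = 1.3790×10⁷ m.
Transfer ellipse a_t = (r₁ + r₂)/2 = 8.774×10⁶ m.
At r₁: circular v_c1 = √(μ/r₁) = 3376 m/s; transfer-periapsis v_p = √[μ(2/r₁ − 1/a_t)] = 4232 m/s.
At r₂: circular v_c2 = √(μ/r₂) = 1762 m/s; transfer-apoapsis v_a = √[μ(2/r₂ − 1/a_t)] = 1153 m/s.
Δv₂ = v_c2 − v_a = 609.0 m/s.

Δv ≈ 609 m/s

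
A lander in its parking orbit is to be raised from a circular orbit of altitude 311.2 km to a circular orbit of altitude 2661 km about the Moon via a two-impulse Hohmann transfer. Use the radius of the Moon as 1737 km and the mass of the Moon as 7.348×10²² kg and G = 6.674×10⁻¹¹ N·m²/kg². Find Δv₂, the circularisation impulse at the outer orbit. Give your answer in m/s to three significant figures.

Δv ≈ 214 m/s

μ = GM = 6.674×10⁻¹¹ × 7.348×10²² = 4.904×10¹² m³/s².
r₁ = 1737 + 311.2 = 2048.2 km = 2.0482×10⁶ m.
r₂ = 1737 + 2661 = 4398.0 km = 4.3980×10⁶ m.
Transfer ellipse a_t = (r₁ + r₂)/2 = 3.223×10⁶ m.
At r₁: circular v_c1 = √(μ/r₁) = 1547 m/s; transfer-perilune v_p = √[μ(2/r₁ − 1/a_t)] = 1808 m/s.
At r₂: circular v_c2 = √(μ/r₂) = 1056 m/s; transfer-apolune v_a = √[μ(2/r₂ − 1/a_t)] = 841.8 m/s.
Δv₂ = v_c2 − v_a = 214.2 m/s.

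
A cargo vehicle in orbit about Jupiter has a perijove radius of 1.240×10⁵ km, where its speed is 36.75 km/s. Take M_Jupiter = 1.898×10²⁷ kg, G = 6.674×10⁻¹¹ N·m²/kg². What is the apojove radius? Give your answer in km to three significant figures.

apojove radius ≈ 2.42×10⁵ km

μ = GM = 6.674×10⁻¹¹ × 1.898×10²⁷ = 1.267×10¹⁷ m³/s².
r_p = 1.240×10⁸ m.
Specific energy ε = v²/2 − μ/r = -3.463×10⁸ J/kg, so a = −μ/(2ε) = 1.829×10⁸ m.
The apsides satisfy r_p + r_a = 2a, so the apojove radius is 2a − r_p = 2.418×10⁸ m = 2.4182×10⁵ km.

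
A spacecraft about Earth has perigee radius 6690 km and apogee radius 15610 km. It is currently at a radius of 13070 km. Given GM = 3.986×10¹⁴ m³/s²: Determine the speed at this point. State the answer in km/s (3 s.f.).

Semi-major axis a = (r_p + r_a)/2 = 11150 km = 1.115×10⁷ m.
Vis-viva: v² = μ(2/r − 1/a) = 3.986×10¹⁴ × (1.530×10⁻⁷ − 8.969×10⁻⁸) = 2.525×10⁷ m²/s².
v = 5025 m/s = 5.025 km/s.

v ≈ 5.02 km/s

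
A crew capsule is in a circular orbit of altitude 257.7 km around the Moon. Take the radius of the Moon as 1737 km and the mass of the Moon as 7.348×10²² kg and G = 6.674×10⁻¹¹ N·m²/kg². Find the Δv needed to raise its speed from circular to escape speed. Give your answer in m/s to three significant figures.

Δv ≈ 649 m/s

μ = GM = 6.674×10⁻¹¹ × 7.348×10²² = 4.904×10¹² m³/s².
r = 1737 + 257.7 = 1994.7 km = 1.9947×10⁶ m.
Circular speed v_c = √(μ/r) = 1568 m/s.
Escape speed v_esc = √(2μ/r) = √2 × v_c = 2217 m/s.
Δv = v_esc − v_c = 649.5 m/s.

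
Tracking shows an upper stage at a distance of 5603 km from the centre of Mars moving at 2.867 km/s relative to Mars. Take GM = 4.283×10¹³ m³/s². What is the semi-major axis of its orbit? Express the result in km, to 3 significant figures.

r = 5.603×10⁶ m.
Vis-viva rearranged: 1/a = 2/r − v²/μ = 3.570×10⁻⁷ − 1.919×10⁻⁷ = 1.650×10⁻⁷ m⁻¹.
a = 6.059×10⁶ m = 6059.2 km.

a ≈ 6060 km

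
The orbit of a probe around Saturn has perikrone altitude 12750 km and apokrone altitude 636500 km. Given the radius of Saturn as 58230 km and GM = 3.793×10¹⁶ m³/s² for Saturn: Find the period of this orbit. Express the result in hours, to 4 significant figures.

r_p = 58230 + 12750 = 70980 km = 7.0980×10⁷ m.
r_a = 58230 + 636500 = 694730 km = 6.9473×10⁸ m.
Semi-major axis a = (r_p + r_a)/2 = (70980 + 6.9473×10⁵)/2 = 3.8286×10⁵ km = 3.829×10⁸ m.
By Kepler's third law T = 2π√(a³/μ) = 2π × 3.846×10⁴ = 2.417×10⁵ s.
= 67.13 hours.

T ≈ 67.13 hours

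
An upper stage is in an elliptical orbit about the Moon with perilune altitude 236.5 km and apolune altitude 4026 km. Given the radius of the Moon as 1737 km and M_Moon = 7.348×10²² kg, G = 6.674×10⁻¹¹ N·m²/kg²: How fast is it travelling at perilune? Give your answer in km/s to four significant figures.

μ = GM = 6.674×10⁻¹¹ × 7.348×10²² = 4.904×10¹² m³/s².
r_p = 1737 + 236.5 = 1973.5 km = 1.9735×10⁶ m.
r_a = 1737 + 4026 = 5763.0 km = 5.7630×10⁶ m.
Semi-major axis a = (r_p + r_a)/2 = 3868.2 km = 3.868×10⁶ m.
Vis-viva: v² = μ(2/r − 1/a) = 4.904×10¹² × (1.013×10⁻⁶ − 2.585×10⁻⁷) = 3.702×10⁶ m²/s².
v = 1924 m/s = 1.924 km/s.

v ≈ 1.924 km/s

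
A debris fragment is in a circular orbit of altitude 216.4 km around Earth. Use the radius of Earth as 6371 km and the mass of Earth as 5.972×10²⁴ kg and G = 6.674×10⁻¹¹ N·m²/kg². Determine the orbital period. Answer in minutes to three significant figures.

μ = GM = 6.674×10⁻¹¹ × 5.972×10²⁴ = 3.986×10¹⁴ m³/s².
r = 6371 + 216.4 = 6587.4 km = 6.5874×10⁶ m.
Kepler's third law: T = 2π√(r³/μ) = 2π√((6.587×10⁶)³ / 3.986×10¹⁴).
r³/μ = 7.172×10⁵ s², so T = 2π × 8.469×10² = 5.321×10³ s.
Converting: 5.321×10³ s ÷ 60.00 = 88.68 minutes.

T ≈ 88.7 minutes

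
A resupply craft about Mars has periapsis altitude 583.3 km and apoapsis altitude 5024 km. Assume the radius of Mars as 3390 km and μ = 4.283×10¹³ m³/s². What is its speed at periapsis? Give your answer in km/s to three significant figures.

v ≈ 3.83 km/s

r_p = 3390 + 583.3 = 3973.3 km = 3.9733×10⁶ m.
r_a = 3390 + 5024 = 8414.0 km = 8.4140×10⁶ m.
Semi-major axis a = (r_p + r_a)/2 = 6193.6 km = 6.194×10⁶ m.
Vis-viva: v² = μ(2/r − 1/a) = 4.283×10¹³ × (5.034×10⁻⁷ − 1.615×10⁻⁷) = 1.464×10⁷ m²/s².
v = 3827 m/s = 3.827 km/s.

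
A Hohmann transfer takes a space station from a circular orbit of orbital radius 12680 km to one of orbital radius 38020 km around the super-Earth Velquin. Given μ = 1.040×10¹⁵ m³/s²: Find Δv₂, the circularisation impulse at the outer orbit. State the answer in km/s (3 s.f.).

Δv ≈ 1.53 km/s

r₁ = 12680 km = 1.268×10⁷ m.
r₂ = 38020 km = 3.802×10⁷ m.
Transfer ellipse a_t = (r₁ + r₂)/2 = 2.535×10⁷ m.
At r₁: circular v_c1 = √(μ/r₁) = 9056 m/s; transfer-periapsis v_p = √[μ(2/r₁ − 1/a_t)] = 11090 m/s.
At r₂: circular v_c2 = √(μ/r₂) = 5230 m/s; transfer-apoapsis v_a = √[μ(2/r₂ − 1/a_t)] = 3699 m/s.
Δv₂ = v_c2 − v_a = 1531 m/s.
= 1.531 km/s.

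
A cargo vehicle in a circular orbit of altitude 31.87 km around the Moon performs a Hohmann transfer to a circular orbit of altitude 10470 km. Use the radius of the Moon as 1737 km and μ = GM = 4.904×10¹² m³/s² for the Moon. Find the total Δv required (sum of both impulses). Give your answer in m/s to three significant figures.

Δv_total ≈ 851 m/s

r₁ = 1737 + 31.87 = 1768.9 km = 1.7689×10⁶ m.
r₂ = 1737 + 10470 = 12207 km = 1.2207×10⁷ m.
Transfer ellipse a_t = (r₁ + r₂)/2 = 6.988×10⁶ m.
At r₁: circular v_c1 = √(μ/r₁) = 1665 m/s; transfer-perilune v_p = √[μ(2/r₁ − 1/a_t)] = 2201 m/s.
Δv₁ = v_p − v_c1 = 535.6 m/s.
At r₂: circular v_c2 = √(μ/r₂) = 633.8 m/s; transfer-apolune v_a = √[μ(2/r₂ − 1/a_t)] = 318.9 m/s.
Δv₂ = v_c2 − v_a = 314.9 m/s.
Total Δv = Δv₁ + Δv₂ = 850.6 m/s.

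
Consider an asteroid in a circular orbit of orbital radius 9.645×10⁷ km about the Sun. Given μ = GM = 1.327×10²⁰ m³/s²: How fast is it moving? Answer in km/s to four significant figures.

r = 9.645×10⁷ km = 9.645×10¹⁰ m.
For a circular orbit v = √(μ/r) = √(1.327×10²⁰ / 9.645×10¹⁰) = √(1.376×10⁹) = 37090 m/s.
That is 37.09 km/s.

v ≈ 37.09 km/s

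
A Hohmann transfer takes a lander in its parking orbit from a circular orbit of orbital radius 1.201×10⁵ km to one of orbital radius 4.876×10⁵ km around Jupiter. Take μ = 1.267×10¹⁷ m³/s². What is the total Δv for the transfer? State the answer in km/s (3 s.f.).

Δv_total ≈ 14.7 km/s

r₁ = 1.201×10⁵ km = 1.201×10⁸ m.
r₂ = 4.876×10⁵ km = 4.876×10⁸ m.
Transfer ellipse a_t = (r₁ + r₂)/2 = 3.038×10⁸ m.
At r₁: circular v_c1 = √(μ/r₁) = 32480 m/s; transfer-perijove v_p = √[μ(2/r₁ − 1/a_t)] = 41150 m/s.
Δv₁ = v_p − v_c1 = 8665 m/s.
At r₂: circular v_c2 = √(μ/r₂) = 16120 m/s; transfer-apojove v_a = √[μ(2/r₂ − 1/a_t)] = 10130 m/s.
Δv₂ = v_c2 − v_a = 5985 m/s.
Total Δv = Δv₁ + Δv₂ = 14650 m/s = 14.65 km/s.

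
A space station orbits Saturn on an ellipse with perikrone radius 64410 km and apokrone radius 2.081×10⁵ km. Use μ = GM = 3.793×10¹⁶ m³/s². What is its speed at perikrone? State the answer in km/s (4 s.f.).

Semi-major axis a = (r_p + r_a)/2 = 1.3626×10⁵ km = 1.363×10⁸ m.
Vis-viva: v² = μ(2/r − 1/a) = 3.793×10¹⁶ × (3.105×10⁻⁸ − 7.339×10⁻⁹) = 8.994×10⁸ m²/s².
v = 29990 m/s = 29.99 km/s.

v ≈ 29.99 km/s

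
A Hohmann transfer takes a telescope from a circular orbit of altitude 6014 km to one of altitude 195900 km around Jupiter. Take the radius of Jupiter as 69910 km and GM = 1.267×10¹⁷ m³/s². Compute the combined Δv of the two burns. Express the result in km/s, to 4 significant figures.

Δv_total ≈ 17.38 km/s

r₁ = 69910 + 6014 = 75924 km = 7.5924×10⁷ m.
r₂ = 69910 + 195900 = 265810 km = 2.6581×10⁸ m.
Transfer ellipse a_t = (r₁ + r₂)/2 = 1.709×10⁸ m.
At r₁: circular v_c1 = √(μ/r₁) = 40850 m/s; transfer-perijove v_p = √[μ(2/r₁ − 1/a_t)] = 50950 m/s.
Δv₁ = v_p − v_c1 = 10100 m/s.
At r₂: circular v_c2 = √(μ/r₂) = 21830 m/s; transfer-apojove v_a = √[μ(2/r₂ − 1/a_t)] = 14550 m/s.
Δv₂ = v_c2 − v_a = 7279 m/s.
Total Δv = Δv₁ + Δv₂ = 17380 m/s = 17.38 km/s.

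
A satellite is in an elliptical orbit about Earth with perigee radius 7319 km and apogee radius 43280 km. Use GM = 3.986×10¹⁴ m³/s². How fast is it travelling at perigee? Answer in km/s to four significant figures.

Semi-major axis a = (r_p + r_a)/2 = 25300 km = 2.530×10⁷ m.
Vis-viva: v² = μ(2/r − 1/a) = 3.986×10¹⁴ × (2.733×10⁻⁷ − 3.953×10⁻⁸) = 9.317×10⁷ m²/s².
v = 9652 m/s = 9.652 km/s.

v ≈ 9.652 km/s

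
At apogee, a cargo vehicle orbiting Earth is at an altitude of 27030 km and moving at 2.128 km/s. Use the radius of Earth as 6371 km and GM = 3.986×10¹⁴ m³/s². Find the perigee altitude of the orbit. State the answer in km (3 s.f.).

perigee altitude ≈ 1450 km

r_a = 6371 + 27030 = 33401 km = 3.340×10⁷ m.
Specific energy ε = v²/2 − μ/r = -9.670×10⁶ J/kg, so a = −μ/(2ε) = 2.061×10⁷ m.
The apsides satisfy r_p + r_a = 2a, so the perigee radius is 2a − r_a = 7.821×10⁶ m = 7821.0 km.
Perigee altitude = 7821.0 − 6371 = 1450.0 km.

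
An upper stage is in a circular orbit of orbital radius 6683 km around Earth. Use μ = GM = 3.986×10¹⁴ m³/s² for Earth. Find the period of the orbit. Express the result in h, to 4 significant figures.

r = 6683 km = 6.683×10⁶ m.
Kepler's third law: T = 2π√(r³/μ) = 2π√((6.683×10⁶)³ / 3.986×10¹⁴).
r³/μ = 7.488×10⁵ s², so T = 2π × 8.653×10² = 5.437×10³ s.
Converting: 5.437×10³ s ÷ 3600 = 1.510 h.

T ≈ 1.510 h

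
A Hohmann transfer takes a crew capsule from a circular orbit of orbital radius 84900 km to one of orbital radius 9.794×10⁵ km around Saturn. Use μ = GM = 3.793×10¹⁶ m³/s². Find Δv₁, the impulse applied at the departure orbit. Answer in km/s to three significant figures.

Δv ≈ 7.54 km/s

r₁ = 84900 km = 8.490×10⁷ m.
r₂ = 9.794×10⁵ km = 9.794×10⁸ m.
Transfer ellipse a_t = (r₁ + r₂)/2 = 5.322×10⁸ m.
At r₁: circular v_c1 = √(μ/r₁) = 21140 m/s; transfer-perikrone v_p = √[μ(2/r₁ − 1/a_t)] = 28670 m/s.
Δv₁ = v_p − v_c1 = 7538 m/s.
= 7.538 km/s.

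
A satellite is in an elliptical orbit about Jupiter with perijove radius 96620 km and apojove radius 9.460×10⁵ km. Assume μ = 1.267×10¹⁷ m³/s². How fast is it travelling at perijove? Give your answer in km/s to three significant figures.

v ≈ 48.8 km/s

Semi-major axis a = (r_p + r_a)/2 = 5.2131×10⁵ km = 5.213×10⁸ m.
Vis-viva: v² = μ(2/r − 1/a) = 1.267×10¹⁷ × (2.070×10⁻⁸ − 1.918×10⁻⁹) = 2.380×10⁹ m²/s².
v = 48780 m/s = 48.78 km/s.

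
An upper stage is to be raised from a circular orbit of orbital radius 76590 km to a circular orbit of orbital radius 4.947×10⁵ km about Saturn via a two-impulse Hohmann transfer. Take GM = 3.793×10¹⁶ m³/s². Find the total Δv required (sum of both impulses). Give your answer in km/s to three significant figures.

r₁ = 76590 km = 7.659×10⁷ m.
r₂ = 4.947×10⁵ km = 4.947×10⁸ m.
Transfer ellipse a_t = (r₁ + r₂)/2 = 2.856×10⁸ m.
At r₁: circular v_c1 = √(μ/r₁) = 22250 m/s; transfer-perikrone v_p = √[μ(2/r₁ − 1/a_t)] = 29290 m/s.
Δv₁ = v_p − v_c1 = 7032 m/s.
At r₂: circular v_c2 = √(μ/r₂) = 8756 m/s; transfer-apokrone v_a = √[μ(2/r₂ − 1/a_t)] = 4534 m/s.
Δv₂ = v_c2 − v_a = 4222 m/s.
Total Δv = Δv₁ + Δv₂ = 11250 m/s = 11.25 km/s.

Δv_total ≈ 11.3 km/s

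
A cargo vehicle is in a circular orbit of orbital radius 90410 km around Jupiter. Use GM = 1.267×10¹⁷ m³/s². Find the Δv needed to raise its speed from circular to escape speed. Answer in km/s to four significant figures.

r = 90410 km = 9.041×10⁷ m.
Circular speed v_c = √(μ/r) = 37440 m/s.
Escape speed v_esc = √(2μ/r) = √2 × v_c = 52940 m/s.
Δv = v_esc − v_c = 15510 m/s = 15.51 km/s.

Δv ≈ 15.51 km/s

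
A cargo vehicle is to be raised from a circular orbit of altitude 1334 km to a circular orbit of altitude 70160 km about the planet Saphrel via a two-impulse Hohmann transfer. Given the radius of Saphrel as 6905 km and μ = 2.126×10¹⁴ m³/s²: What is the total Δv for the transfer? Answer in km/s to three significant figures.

r₁ = 6905 + 1334 = 8239.0 km = 8.2390×10⁶ m.
r₂ = 6905 + 70160 = 77065 km = 7.7065×10⁷ m.
Transfer ellipse a_t = (r₁ + r₂)/2 = 4.265×10⁷ m.
At r₁: circular v_c1 = √(μ/r₁) = 5080 m/s; transfer-periapsis v_p = √[μ(2/r₁ − 1/a_t)] = 6828 m/s.
Δv₁ = v_p − v_c1 = 1748 m/s.
At r₂: circular v_c2 = √(μ/r₂) = 1661 m/s; transfer-apoapsis v_a = √[μ(2/r₂ − 1/a_t)] = 730.0 m/s.
Δv₂ = v_c2 − v_a = 930.9 m/s.
Total Δv = Δv₁ + Δv₂ = 2679 m/s = 2.679 km/s.

Δv_total ≈ 2.68 km/s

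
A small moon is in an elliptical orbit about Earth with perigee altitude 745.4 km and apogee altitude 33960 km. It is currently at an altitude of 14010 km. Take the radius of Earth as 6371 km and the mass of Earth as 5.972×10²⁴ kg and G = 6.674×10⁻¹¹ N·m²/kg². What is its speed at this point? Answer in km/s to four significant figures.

μ = GM = 6.674×10⁻¹¹ × 5.972×10²⁴ = 3.986×10¹⁴ m³/s².
r_p = 6371 + 745.4 = 7116.4 km = 7.1164×10⁶ m.
r_a = 6371 + 33960 = 40331 km = 4.0331×10⁷ m.
r = 6371 + 14010 = 20381 km = 2.038×10⁷ m.
Semi-major axis a = (r_p + r_a)/2 = 23724 km = 2.372×10⁷ m.
Vis-viva: v² = μ(2/r − 1/a) = 3.986×10¹⁴ × (9.813×10⁻⁸ − 4.215×10⁻⁸) = 2.231×10⁷ m²/s².
v = 4724 m/s = 4.724 km/s.

v ≈ 4.724 km/s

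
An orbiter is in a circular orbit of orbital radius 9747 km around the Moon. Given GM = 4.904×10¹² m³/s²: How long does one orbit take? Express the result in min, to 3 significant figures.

T ≈ 1440 min

r = 9747 km = 9.747×10⁶ m.
Kepler's third law: T = 2π√(r³/μ) = 2π√((9.747×10⁶)³ / 4.904×10¹²).
r³/μ = 1.888×10⁸ s², so T = 2π × 1.374×10⁴ = 8.634×10⁴ s.
Converting: 8.634×10⁴ s ÷ 60.00 = 1439 min.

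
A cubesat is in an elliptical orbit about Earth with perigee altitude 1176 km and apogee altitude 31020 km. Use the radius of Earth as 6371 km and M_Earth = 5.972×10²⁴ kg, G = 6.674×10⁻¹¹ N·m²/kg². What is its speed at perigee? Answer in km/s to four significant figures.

v ≈ 9.375 km/s

μ = GM = 6.674×10⁻¹¹ × 5.972×10²⁴ = 3.986×10¹⁴ m³/s².
r_p = 6371 + 1176 = 7547.0 km = 7.5470×10⁶ m.
r_a = 6371 + 31020 = 37391 km = 3.7391×10⁷ m.
Semi-major axis a = (r_p + r_a)/2 = 22469 km = 2.247×10⁷ m.
Vis-viva: v² = μ(2/r − 1/a) = 3.986×10¹⁴ × (2.650×10⁻⁷ − 4.451×10⁻⁸) = 8.789×10⁷ m²/s².
v = 9375 m/s = 9.375 km/s.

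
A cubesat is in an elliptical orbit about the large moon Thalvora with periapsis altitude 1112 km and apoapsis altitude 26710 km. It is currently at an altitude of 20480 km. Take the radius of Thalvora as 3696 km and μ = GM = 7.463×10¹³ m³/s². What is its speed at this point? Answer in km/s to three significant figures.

v ≈ 1.39 km/s

r_p = 3696 + 1112 = 4808.0 km = 4.8080×10⁶ m.
r_a = 3696 + 26710 = 30406 km = 3.0406×10⁷ m.
r = 3696 + 20480 = 24176 km = 2.418×10⁷ m.
Semi-major axis a = (r_p + r_a)/2 = 17607 km = 1.761×10⁷ m.
Vis-viva: v² = μ(2/r − 1/a) = 7.463×10¹³ × (8.273×10⁻⁸ − 5.680×10⁻⁸) = 1.935×10⁶ m²/s².
v = 1391 m/s = 1.391 km/s.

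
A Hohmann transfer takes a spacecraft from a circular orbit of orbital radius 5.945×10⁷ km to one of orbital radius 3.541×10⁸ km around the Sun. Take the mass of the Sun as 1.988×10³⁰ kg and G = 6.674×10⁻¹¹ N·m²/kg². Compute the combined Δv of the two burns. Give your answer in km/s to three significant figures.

Δv_total ≈ 23.6 km/s

μ = GM = 6.674×10⁻¹¹ × 1.988×10³⁰ = 1.327×10²⁰ m³/s².
r₁ = 5.945×10⁷ km = 5.945×10¹⁰ m.
r₂ = 3.541×10⁸ km = 3.541×10¹¹ m.
Transfer ellipse a_t = (r₁ + r₂)/2 = 2.068×10¹¹ m.
At r₁: circular v_c1 = √(μ/r₁) = 47240 m/s; transfer-perihelion v_p = √[μ(2/r₁ − 1/a_t)] = 61820 m/s.
Δv₁ = v_p − v_c1 = 14580 m/s.
At r₂: circular v_c2 = √(μ/r₂) = 19360 m/s; transfer-aphelion v_a = √[μ(2/r₂ − 1/a_t)] = 10380 m/s.
Δv₂ = v_c2 − v_a = 8978 m/s.
Total Δv = Δv₁ + Δv₂ = 23560 m/s = 23.56 km/s.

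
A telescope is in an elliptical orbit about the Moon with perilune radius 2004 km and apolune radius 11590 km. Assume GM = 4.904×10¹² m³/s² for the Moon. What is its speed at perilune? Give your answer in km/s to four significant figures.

v ≈ 2.043 km/s

Semi-major axis a = (r_p + r_a)/2 = 6797.0 km = 6.797×10⁶ m.
Vis-viva: v² = μ(2/r − 1/a) = 4.904×10¹² × (9.980×10⁻⁷ − 1.471×10⁻⁷) = 4.173×10⁶ m²/s².
v = 2043 m/s = 2.043 km/s.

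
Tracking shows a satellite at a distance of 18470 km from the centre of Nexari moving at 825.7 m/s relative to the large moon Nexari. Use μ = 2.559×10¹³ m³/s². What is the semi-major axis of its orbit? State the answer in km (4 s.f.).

a ≈ 12250 km

r = 1.847×10⁷ m.
Vis-viva rearranged: 1/a = 2/r − v²/μ = 1.083×10⁻⁷ − 2.664×10⁻⁸ = 8.164×10⁻⁸ m⁻¹.
a = 1.225×10⁷ m = 12249 km.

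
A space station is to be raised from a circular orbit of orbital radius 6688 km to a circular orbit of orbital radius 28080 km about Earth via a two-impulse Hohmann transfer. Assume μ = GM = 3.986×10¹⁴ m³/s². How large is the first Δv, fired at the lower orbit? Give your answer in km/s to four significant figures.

r₁ = 6688 km = 6.688×10⁶ m.
r₂ = 28080 km = 2.808×10⁷ m.
Transfer ellipse a_t = (r₁ + r₂)/2 = 1.738×10⁷ m.
At r₁: circular v_c1 = √(μ/r₁) = 7720 m/s; transfer-perigee v_p = √[μ(2/r₁ − 1/a_t)] = 9812 m/s.
Δv₁ = v_p − v_c1 = 2092 m/s.
= 2.092 km/s.

Δv ≈ 2.092 km/s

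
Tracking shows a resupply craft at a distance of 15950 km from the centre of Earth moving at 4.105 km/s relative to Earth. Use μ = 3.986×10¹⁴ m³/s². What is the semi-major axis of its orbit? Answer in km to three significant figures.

r = 1.595×10⁷ m.
Specific orbital energy ε = v²/2 − μ/r = (4105)²/2 − 3.986×10¹⁴/1.595×10⁷ = -1.657×10⁷ J/kg.
Since ε = −μ/(2a), a = −μ/(2ε) = 1.203×10⁷ m = 12031 km.

a ≈ 12000 km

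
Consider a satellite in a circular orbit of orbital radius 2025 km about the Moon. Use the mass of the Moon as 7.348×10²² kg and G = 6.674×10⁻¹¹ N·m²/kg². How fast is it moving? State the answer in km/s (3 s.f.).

v ≈ 1.56 km/s

μ = GM = 6.674×10⁻¹¹ × 7.348×10²² = 4.904×10¹² m³/s².
r = 2025 km = 2.025×10⁶ m.
For a circular orbit v = √(μ/r) = √(4.904×10¹² / 2.025×10⁶) = √(2.422×10⁶) = 1556 m/s.
That is 1.556 km/s.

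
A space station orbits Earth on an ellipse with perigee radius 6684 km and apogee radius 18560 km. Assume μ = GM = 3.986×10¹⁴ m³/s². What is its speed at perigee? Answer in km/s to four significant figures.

Semi-major axis a = (r_p + r_a)/2 = 12622 km = 1.262×10⁷ m.
Vis-viva: v² = μ(2/r − 1/a) = 3.986×10¹⁴ × (2.992×10⁻⁷ − 7.923×10⁻⁸) = 8.769×10⁷ m²/s².
v = 9364 m/s = 9.364 km/s.

v ≈ 9.364 km/s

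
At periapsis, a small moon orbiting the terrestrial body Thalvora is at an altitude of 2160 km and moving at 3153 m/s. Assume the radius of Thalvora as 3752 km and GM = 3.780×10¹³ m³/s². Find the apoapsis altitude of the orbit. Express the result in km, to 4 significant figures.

r_p = 3752 + 2160 = 5912.0 km = 5.912×10⁶ m.
Specific energy ε = v²/2 − μ/r = -1.423×10⁶ J/kg, so a = −μ/(2ε) = 1.328×10⁷ m.
The apsides satisfy r_p + r_a = 2a, so the apoapsis radius is 2a − r_p = 2.065×10⁷ m = 20650 km.
Apoapsis altitude = 20650 − 3752 = 16898 km.

apoapsis altitude ≈ 16900 km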